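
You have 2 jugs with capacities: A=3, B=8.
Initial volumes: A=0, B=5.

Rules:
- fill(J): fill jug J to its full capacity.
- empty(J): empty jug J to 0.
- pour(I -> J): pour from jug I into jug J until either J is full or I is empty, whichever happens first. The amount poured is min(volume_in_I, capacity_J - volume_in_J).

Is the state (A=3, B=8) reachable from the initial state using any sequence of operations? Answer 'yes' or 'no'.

Answer: yes

Derivation:
BFS from (A=0, B=5):
  1. fill(A) -> (A=3 B=5)
  2. fill(B) -> (A=3 B=8)
Target reached → yes.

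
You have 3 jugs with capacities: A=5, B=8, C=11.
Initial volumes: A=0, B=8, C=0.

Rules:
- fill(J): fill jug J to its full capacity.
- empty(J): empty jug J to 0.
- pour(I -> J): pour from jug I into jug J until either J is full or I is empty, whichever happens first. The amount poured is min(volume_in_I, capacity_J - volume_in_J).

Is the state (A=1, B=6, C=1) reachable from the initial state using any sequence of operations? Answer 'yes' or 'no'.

Answer: no

Derivation:
BFS explored all 368 reachable states.
Reachable set includes: (0,0,0), (0,0,1), (0,0,2), (0,0,3), (0,0,4), (0,0,5), (0,0,6), (0,0,7), (0,0,8), (0,0,9), (0,0,10), (0,0,11) ...
Target (A=1, B=6, C=1) not in reachable set → no.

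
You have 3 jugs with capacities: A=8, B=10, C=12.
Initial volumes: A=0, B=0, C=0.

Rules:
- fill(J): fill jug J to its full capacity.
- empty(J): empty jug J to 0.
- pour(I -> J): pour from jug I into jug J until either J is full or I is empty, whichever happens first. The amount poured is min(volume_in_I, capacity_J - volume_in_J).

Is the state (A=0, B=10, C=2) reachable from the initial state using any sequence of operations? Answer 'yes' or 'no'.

BFS from (A=0, B=0, C=0):
  1. fill(C) -> (A=0 B=0 C=12)
  2. pour(C -> B) -> (A=0 B=10 C=2)
Target reached → yes.

Answer: yes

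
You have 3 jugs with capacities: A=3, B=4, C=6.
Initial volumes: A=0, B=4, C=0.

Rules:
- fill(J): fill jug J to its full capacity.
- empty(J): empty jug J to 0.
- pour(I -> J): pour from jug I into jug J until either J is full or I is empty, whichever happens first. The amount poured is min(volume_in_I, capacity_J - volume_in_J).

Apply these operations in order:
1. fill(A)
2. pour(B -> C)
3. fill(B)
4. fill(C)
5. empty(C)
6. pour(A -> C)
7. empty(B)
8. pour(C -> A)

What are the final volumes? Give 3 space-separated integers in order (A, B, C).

Step 1: fill(A) -> (A=3 B=4 C=0)
Step 2: pour(B -> C) -> (A=3 B=0 C=4)
Step 3: fill(B) -> (A=3 B=4 C=4)
Step 4: fill(C) -> (A=3 B=4 C=6)
Step 5: empty(C) -> (A=3 B=4 C=0)
Step 6: pour(A -> C) -> (A=0 B=4 C=3)
Step 7: empty(B) -> (A=0 B=0 C=3)
Step 8: pour(C -> A) -> (A=3 B=0 C=0)

Answer: 3 0 0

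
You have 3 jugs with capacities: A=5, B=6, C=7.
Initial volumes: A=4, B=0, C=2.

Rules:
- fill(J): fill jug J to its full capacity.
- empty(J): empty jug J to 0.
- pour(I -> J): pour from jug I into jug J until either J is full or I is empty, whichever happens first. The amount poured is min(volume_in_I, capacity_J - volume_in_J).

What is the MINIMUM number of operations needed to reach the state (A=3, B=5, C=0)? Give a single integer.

Answer: 6

Derivation:
BFS from (A=4, B=0, C=2). One shortest path:
  1. empty(A) -> (A=0 B=0 C=2)
  2. fill(B) -> (A=0 B=6 C=2)
  3. pour(B -> A) -> (A=5 B=1 C=2)
  4. pour(B -> C) -> (A=5 B=0 C=3)
  5. pour(A -> B) -> (A=0 B=5 C=3)
  6. pour(C -> A) -> (A=3 B=5 C=0)
Reached target in 6 moves.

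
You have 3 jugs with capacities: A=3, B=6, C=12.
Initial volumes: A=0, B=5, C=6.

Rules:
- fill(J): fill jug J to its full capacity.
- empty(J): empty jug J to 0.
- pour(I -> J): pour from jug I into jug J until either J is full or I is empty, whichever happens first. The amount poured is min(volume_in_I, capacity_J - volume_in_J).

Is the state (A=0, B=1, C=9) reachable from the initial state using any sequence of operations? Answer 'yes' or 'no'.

Answer: no

Derivation:
BFS explored all 86 reachable states.
Reachable set includes: (0,0,0), (0,0,2), (0,0,3), (0,0,5), (0,0,6), (0,0,8), (0,0,9), (0,0,11), (0,0,12), (0,2,0), (0,2,3), (0,2,6) ...
Target (A=0, B=1, C=9) not in reachable set → no.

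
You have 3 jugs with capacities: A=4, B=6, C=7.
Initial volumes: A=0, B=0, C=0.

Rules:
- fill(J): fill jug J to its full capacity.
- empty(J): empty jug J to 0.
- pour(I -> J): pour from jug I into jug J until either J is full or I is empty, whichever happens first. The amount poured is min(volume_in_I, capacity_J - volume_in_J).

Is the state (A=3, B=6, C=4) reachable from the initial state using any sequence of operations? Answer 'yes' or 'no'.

BFS from (A=0, B=0, C=0):
  1. fill(C) -> (A=0 B=0 C=7)
  2. pour(C -> A) -> (A=4 B=0 C=3)
  3. pour(A -> B) -> (A=0 B=4 C=3)
  4. pour(C -> A) -> (A=3 B=4 C=0)
  5. pour(B -> C) -> (A=3 B=0 C=4)
  6. fill(B) -> (A=3 B=6 C=4)
Target reached → yes.

Answer: yes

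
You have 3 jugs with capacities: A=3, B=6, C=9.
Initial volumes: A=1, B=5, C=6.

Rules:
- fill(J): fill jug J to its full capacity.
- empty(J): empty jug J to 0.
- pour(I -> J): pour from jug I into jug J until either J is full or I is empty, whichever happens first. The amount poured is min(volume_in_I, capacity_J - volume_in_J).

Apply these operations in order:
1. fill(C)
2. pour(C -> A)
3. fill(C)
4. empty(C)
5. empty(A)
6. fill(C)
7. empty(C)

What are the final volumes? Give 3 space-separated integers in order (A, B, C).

Step 1: fill(C) -> (A=1 B=5 C=9)
Step 2: pour(C -> A) -> (A=3 B=5 C=7)
Step 3: fill(C) -> (A=3 B=5 C=9)
Step 4: empty(C) -> (A=3 B=5 C=0)
Step 5: empty(A) -> (A=0 B=5 C=0)
Step 6: fill(C) -> (A=0 B=5 C=9)
Step 7: empty(C) -> (A=0 B=5 C=0)

Answer: 0 5 0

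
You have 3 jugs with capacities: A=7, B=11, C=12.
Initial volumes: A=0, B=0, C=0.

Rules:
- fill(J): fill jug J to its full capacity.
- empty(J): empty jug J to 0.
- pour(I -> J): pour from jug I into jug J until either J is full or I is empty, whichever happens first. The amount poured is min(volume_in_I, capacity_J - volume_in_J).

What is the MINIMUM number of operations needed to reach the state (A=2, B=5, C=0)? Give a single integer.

Answer: 7

Derivation:
BFS from (A=0, B=0, C=0). One shortest path:
  1. fill(C) -> (A=0 B=0 C=12)
  2. pour(C -> A) -> (A=7 B=0 C=5)
  3. pour(C -> B) -> (A=7 B=5 C=0)
  4. pour(A -> C) -> (A=0 B=5 C=7)
  5. fill(A) -> (A=7 B=5 C=7)
  6. pour(A -> C) -> (A=2 B=5 C=12)
  7. empty(C) -> (A=2 B=5 C=0)
Reached target in 7 moves.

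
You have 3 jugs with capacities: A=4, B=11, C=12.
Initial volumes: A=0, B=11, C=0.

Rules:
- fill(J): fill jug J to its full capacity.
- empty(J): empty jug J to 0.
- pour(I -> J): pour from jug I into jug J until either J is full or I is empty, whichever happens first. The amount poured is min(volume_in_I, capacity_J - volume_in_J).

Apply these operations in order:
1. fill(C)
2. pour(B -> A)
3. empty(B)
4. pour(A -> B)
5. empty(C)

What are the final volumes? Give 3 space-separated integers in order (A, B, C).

Step 1: fill(C) -> (A=0 B=11 C=12)
Step 2: pour(B -> A) -> (A=4 B=7 C=12)
Step 3: empty(B) -> (A=4 B=0 C=12)
Step 4: pour(A -> B) -> (A=0 B=4 C=12)
Step 5: empty(C) -> (A=0 B=4 C=0)

Answer: 0 4 0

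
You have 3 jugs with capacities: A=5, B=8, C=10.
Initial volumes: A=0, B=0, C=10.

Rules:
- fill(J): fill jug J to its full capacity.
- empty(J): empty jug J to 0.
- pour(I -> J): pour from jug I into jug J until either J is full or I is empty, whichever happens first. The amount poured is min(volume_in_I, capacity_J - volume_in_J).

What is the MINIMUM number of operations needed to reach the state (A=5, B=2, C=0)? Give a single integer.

Answer: 4

Derivation:
BFS from (A=0, B=0, C=10). One shortest path:
  1. fill(A) -> (A=5 B=0 C=10)
  2. pour(C -> B) -> (A=5 B=8 C=2)
  3. empty(B) -> (A=5 B=0 C=2)
  4. pour(C -> B) -> (A=5 B=2 C=0)
Reached target in 4 moves.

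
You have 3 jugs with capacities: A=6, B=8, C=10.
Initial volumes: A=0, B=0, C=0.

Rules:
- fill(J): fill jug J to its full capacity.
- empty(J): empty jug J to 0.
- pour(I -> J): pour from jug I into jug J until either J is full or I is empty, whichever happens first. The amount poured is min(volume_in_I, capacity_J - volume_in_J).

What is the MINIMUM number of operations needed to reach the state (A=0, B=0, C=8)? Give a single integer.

Answer: 2

Derivation:
BFS from (A=0, B=0, C=0). One shortest path:
  1. fill(B) -> (A=0 B=8 C=0)
  2. pour(B -> C) -> (A=0 B=0 C=8)
Reached target in 2 moves.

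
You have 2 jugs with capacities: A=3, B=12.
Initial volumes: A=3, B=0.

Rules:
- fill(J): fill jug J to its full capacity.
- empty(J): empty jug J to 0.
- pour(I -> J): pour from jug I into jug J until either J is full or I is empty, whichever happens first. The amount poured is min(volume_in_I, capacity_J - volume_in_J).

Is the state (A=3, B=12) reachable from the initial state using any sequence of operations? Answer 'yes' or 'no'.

Answer: yes

Derivation:
BFS from (A=3, B=0):
  1. fill(B) -> (A=3 B=12)
Target reached → yes.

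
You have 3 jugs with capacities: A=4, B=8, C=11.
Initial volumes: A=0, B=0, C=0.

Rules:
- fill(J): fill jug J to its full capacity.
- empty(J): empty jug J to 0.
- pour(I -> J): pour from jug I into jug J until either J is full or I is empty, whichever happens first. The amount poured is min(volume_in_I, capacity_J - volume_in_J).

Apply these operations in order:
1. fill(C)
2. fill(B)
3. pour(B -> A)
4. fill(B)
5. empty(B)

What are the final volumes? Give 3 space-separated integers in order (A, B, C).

Answer: 4 0 11

Derivation:
Step 1: fill(C) -> (A=0 B=0 C=11)
Step 2: fill(B) -> (A=0 B=8 C=11)
Step 3: pour(B -> A) -> (A=4 B=4 C=11)
Step 4: fill(B) -> (A=4 B=8 C=11)
Step 5: empty(B) -> (A=4 B=0 C=11)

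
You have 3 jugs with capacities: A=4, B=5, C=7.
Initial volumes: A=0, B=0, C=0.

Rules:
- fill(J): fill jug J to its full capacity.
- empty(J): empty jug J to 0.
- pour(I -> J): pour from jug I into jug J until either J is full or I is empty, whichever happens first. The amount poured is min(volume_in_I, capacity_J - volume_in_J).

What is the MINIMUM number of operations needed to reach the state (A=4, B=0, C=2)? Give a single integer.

Answer: 4

Derivation:
BFS from (A=0, B=0, C=0). One shortest path:
  1. fill(A) -> (A=4 B=0 C=0)
  2. fill(C) -> (A=4 B=0 C=7)
  3. pour(C -> B) -> (A=4 B=5 C=2)
  4. empty(B) -> (A=4 B=0 C=2)
Reached target in 4 moves.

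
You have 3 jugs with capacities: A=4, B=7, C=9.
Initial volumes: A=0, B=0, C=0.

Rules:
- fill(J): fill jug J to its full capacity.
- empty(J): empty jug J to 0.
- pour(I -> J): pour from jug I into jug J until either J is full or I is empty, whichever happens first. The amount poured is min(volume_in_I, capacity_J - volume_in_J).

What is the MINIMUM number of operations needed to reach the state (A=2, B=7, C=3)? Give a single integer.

BFS from (A=0, B=0, C=0). One shortest path:
  1. fill(C) -> (A=0 B=0 C=9)
  2. pour(C -> B) -> (A=0 B=7 C=2)
  3. pour(B -> A) -> (A=4 B=3 C=2)
  4. empty(A) -> (A=0 B=3 C=2)
  5. pour(C -> A) -> (A=2 B=3 C=0)
  6. pour(B -> C) -> (A=2 B=0 C=3)
  7. fill(B) -> (A=2 B=7 C=3)
Reached target in 7 moves.

Answer: 7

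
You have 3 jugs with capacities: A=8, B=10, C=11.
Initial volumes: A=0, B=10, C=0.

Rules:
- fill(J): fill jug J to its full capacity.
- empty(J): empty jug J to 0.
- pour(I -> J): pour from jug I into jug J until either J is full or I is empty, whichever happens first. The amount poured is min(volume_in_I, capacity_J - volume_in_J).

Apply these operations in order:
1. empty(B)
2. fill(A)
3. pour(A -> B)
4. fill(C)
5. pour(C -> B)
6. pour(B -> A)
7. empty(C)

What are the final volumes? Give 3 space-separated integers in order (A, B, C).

Answer: 8 2 0

Derivation:
Step 1: empty(B) -> (A=0 B=0 C=0)
Step 2: fill(A) -> (A=8 B=0 C=0)
Step 3: pour(A -> B) -> (A=0 B=8 C=0)
Step 4: fill(C) -> (A=0 B=8 C=11)
Step 5: pour(C -> B) -> (A=0 B=10 C=9)
Step 6: pour(B -> A) -> (A=8 B=2 C=9)
Step 7: empty(C) -> (A=8 B=2 C=0)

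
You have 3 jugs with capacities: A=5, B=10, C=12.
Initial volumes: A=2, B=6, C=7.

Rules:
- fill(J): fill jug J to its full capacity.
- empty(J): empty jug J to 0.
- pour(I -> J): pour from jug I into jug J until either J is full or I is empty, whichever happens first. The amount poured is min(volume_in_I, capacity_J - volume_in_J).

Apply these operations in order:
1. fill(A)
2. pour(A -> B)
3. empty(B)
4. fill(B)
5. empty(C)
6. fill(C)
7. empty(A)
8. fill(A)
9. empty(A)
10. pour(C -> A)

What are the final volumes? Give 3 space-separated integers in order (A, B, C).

Answer: 5 10 7

Derivation:
Step 1: fill(A) -> (A=5 B=6 C=7)
Step 2: pour(A -> B) -> (A=1 B=10 C=7)
Step 3: empty(B) -> (A=1 B=0 C=7)
Step 4: fill(B) -> (A=1 B=10 C=7)
Step 5: empty(C) -> (A=1 B=10 C=0)
Step 6: fill(C) -> (A=1 B=10 C=12)
Step 7: empty(A) -> (A=0 B=10 C=12)
Step 8: fill(A) -> (A=5 B=10 C=12)
Step 9: empty(A) -> (A=0 B=10 C=12)
Step 10: pour(C -> A) -> (A=5 B=10 C=7)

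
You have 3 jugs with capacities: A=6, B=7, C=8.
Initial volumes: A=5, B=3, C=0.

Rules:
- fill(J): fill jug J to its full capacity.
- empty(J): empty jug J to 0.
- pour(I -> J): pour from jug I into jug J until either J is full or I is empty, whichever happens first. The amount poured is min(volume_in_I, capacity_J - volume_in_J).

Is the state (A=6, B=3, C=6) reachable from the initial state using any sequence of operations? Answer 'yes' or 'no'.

Answer: yes

Derivation:
BFS from (A=5, B=3, C=0):
  1. fill(A) -> (A=6 B=3 C=0)
  2. pour(A -> C) -> (A=0 B=3 C=6)
  3. fill(A) -> (A=6 B=3 C=6)
Target reached → yes.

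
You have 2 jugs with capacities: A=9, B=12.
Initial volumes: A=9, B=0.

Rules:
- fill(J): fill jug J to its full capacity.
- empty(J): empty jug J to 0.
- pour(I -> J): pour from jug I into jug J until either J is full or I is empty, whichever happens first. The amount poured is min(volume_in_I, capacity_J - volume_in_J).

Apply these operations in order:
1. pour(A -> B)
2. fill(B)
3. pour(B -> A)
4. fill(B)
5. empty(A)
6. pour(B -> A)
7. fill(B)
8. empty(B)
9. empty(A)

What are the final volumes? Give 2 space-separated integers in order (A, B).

Answer: 0 0

Derivation:
Step 1: pour(A -> B) -> (A=0 B=9)
Step 2: fill(B) -> (A=0 B=12)
Step 3: pour(B -> A) -> (A=9 B=3)
Step 4: fill(B) -> (A=9 B=12)
Step 5: empty(A) -> (A=0 B=12)
Step 6: pour(B -> A) -> (A=9 B=3)
Step 7: fill(B) -> (A=9 B=12)
Step 8: empty(B) -> (A=9 B=0)
Step 9: empty(A) -> (A=0 B=0)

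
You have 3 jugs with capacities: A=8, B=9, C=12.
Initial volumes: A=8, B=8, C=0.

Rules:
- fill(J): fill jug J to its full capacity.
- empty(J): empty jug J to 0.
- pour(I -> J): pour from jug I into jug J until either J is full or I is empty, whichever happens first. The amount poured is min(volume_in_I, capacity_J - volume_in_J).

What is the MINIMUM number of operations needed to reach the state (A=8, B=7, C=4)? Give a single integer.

Answer: 5

Derivation:
BFS from (A=8, B=8, C=0). One shortest path:
  1. fill(C) -> (A=8 B=8 C=12)
  2. pour(A -> B) -> (A=7 B=9 C=12)
  3. empty(B) -> (A=7 B=0 C=12)
  4. pour(A -> B) -> (A=0 B=7 C=12)
  5. pour(C -> A) -> (A=8 B=7 C=4)
Reached target in 5 moves.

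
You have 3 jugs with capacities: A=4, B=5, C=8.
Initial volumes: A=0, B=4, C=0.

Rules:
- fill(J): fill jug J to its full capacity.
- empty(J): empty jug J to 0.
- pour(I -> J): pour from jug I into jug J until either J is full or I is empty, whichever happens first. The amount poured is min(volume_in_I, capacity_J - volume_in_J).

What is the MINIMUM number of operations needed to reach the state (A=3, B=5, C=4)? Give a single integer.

Answer: 3

Derivation:
BFS from (A=0, B=4, C=0). One shortest path:
  1. fill(C) -> (A=0 B=4 C=8)
  2. pour(C -> A) -> (A=4 B=4 C=4)
  3. pour(A -> B) -> (A=3 B=5 C=4)
Reached target in 3 moves.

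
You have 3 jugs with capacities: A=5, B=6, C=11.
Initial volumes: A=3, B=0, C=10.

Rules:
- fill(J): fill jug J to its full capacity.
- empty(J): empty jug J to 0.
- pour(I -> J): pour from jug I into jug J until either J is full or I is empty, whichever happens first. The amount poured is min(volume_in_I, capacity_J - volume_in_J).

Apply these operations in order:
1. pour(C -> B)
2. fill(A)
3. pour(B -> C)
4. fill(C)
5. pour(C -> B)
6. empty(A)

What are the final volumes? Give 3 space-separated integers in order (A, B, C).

Answer: 0 6 5

Derivation:
Step 1: pour(C -> B) -> (A=3 B=6 C=4)
Step 2: fill(A) -> (A=5 B=6 C=4)
Step 3: pour(B -> C) -> (A=5 B=0 C=10)
Step 4: fill(C) -> (A=5 B=0 C=11)
Step 5: pour(C -> B) -> (A=5 B=6 C=5)
Step 6: empty(A) -> (A=0 B=6 C=5)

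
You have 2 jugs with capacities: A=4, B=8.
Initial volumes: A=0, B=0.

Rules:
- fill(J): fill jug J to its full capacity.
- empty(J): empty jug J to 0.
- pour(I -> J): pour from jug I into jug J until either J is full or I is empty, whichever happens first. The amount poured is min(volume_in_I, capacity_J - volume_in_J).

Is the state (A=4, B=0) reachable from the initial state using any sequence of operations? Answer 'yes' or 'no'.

Answer: yes

Derivation:
BFS from (A=0, B=0):
  1. fill(A) -> (A=4 B=0)
Target reached → yes.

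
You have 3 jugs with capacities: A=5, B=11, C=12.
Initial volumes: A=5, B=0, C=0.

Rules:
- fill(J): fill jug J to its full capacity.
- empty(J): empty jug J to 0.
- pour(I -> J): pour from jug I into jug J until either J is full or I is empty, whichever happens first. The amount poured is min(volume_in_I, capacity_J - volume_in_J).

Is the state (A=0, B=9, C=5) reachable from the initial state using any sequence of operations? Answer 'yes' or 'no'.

BFS from (A=5, B=0, C=0):
  1. fill(B) -> (A=5 B=11 C=0)
  2. pour(A -> C) -> (A=0 B=11 C=5)
  3. fill(A) -> (A=5 B=11 C=5)
  4. pour(A -> C) -> (A=0 B=11 C=10)
  5. fill(A) -> (A=5 B=11 C=10)
  6. pour(B -> C) -> (A=5 B=9 C=12)
  7. empty(C) -> (A=5 B=9 C=0)
  8. pour(A -> C) -> (A=0 B=9 C=5)
Target reached → yes.

Answer: yes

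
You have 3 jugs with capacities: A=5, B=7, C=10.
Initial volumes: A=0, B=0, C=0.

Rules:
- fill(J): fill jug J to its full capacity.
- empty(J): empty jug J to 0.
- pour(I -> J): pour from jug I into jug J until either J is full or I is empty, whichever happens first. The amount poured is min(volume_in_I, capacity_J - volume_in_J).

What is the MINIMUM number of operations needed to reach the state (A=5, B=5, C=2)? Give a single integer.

Answer: 5

Derivation:
BFS from (A=0, B=0, C=0). One shortest path:
  1. fill(A) -> (A=5 B=0 C=0)
  2. fill(B) -> (A=5 B=7 C=0)
  3. pour(B -> C) -> (A=5 B=0 C=7)
  4. pour(A -> B) -> (A=0 B=5 C=7)
  5. pour(C -> A) -> (A=5 B=5 C=2)
Reached target in 5 moves.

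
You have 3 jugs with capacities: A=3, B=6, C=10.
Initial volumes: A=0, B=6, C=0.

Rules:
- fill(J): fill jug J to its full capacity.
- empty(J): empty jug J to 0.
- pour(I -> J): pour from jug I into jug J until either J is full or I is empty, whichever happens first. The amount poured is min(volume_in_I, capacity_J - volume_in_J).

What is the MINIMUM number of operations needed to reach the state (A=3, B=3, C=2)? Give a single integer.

Answer: 7

Derivation:
BFS from (A=0, B=6, C=0). One shortest path:
  1. pour(B -> C) -> (A=0 B=0 C=6)
  2. fill(B) -> (A=0 B=6 C=6)
  3. pour(B -> C) -> (A=0 B=2 C=10)
  4. empty(C) -> (A=0 B=2 C=0)
  5. pour(B -> C) -> (A=0 B=0 C=2)
  6. fill(B) -> (A=0 B=6 C=2)
  7. pour(B -> A) -> (A=3 B=3 C=2)
Reached target in 7 moves.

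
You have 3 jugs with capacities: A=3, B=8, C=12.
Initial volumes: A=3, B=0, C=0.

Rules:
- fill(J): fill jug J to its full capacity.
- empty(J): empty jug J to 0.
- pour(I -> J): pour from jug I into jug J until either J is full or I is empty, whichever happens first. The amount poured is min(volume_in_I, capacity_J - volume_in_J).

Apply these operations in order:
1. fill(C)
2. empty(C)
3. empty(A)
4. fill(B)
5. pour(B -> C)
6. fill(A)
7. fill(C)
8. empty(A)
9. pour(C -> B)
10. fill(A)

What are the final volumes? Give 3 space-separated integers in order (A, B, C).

Answer: 3 8 4

Derivation:
Step 1: fill(C) -> (A=3 B=0 C=12)
Step 2: empty(C) -> (A=3 B=0 C=0)
Step 3: empty(A) -> (A=0 B=0 C=0)
Step 4: fill(B) -> (A=0 B=8 C=0)
Step 5: pour(B -> C) -> (A=0 B=0 C=8)
Step 6: fill(A) -> (A=3 B=0 C=8)
Step 7: fill(C) -> (A=3 B=0 C=12)
Step 8: empty(A) -> (A=0 B=0 C=12)
Step 9: pour(C -> B) -> (A=0 B=8 C=4)
Step 10: fill(A) -> (A=3 B=8 C=4)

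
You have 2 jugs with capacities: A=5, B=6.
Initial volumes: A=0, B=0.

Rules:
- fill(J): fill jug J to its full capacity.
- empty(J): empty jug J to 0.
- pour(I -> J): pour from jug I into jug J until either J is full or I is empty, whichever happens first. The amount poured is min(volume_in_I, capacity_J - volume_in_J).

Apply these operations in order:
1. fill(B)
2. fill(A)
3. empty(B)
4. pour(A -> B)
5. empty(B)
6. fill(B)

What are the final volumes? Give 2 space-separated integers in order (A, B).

Step 1: fill(B) -> (A=0 B=6)
Step 2: fill(A) -> (A=5 B=6)
Step 3: empty(B) -> (A=5 B=0)
Step 4: pour(A -> B) -> (A=0 B=5)
Step 5: empty(B) -> (A=0 B=0)
Step 6: fill(B) -> (A=0 B=6)

Answer: 0 6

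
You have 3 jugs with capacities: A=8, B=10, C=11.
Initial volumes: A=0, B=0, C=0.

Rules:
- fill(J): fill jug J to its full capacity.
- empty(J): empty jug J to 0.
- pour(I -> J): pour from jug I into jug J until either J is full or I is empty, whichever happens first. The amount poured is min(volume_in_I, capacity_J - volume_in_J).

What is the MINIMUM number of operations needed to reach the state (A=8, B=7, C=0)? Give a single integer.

Answer: 6

Derivation:
BFS from (A=0, B=0, C=0). One shortest path:
  1. fill(A) -> (A=8 B=0 C=0)
  2. fill(B) -> (A=8 B=10 C=0)
  3. pour(A -> C) -> (A=0 B=10 C=8)
  4. fill(A) -> (A=8 B=10 C=8)
  5. pour(B -> C) -> (A=8 B=7 C=11)
  6. empty(C) -> (A=8 B=7 C=0)
Reached target in 6 moves.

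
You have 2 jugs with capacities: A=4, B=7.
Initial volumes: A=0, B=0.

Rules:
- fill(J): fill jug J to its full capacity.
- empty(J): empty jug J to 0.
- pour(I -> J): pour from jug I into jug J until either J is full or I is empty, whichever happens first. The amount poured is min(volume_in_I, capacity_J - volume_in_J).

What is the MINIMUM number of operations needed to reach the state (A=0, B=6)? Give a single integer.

Answer: 7

Derivation:
BFS from (A=0, B=0). One shortest path:
  1. fill(B) -> (A=0 B=7)
  2. pour(B -> A) -> (A=4 B=3)
  3. empty(A) -> (A=0 B=3)
  4. pour(B -> A) -> (A=3 B=0)
  5. fill(B) -> (A=3 B=7)
  6. pour(B -> A) -> (A=4 B=6)
  7. empty(A) -> (A=0 B=6)
Reached target in 7 moves.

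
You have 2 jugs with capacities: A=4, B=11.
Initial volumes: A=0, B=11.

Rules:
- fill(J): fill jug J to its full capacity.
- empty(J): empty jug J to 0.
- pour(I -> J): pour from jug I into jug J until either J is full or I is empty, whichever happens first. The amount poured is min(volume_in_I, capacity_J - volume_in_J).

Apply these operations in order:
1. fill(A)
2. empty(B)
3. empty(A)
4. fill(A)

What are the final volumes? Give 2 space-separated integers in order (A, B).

Step 1: fill(A) -> (A=4 B=11)
Step 2: empty(B) -> (A=4 B=0)
Step 3: empty(A) -> (A=0 B=0)
Step 4: fill(A) -> (A=4 B=0)

Answer: 4 0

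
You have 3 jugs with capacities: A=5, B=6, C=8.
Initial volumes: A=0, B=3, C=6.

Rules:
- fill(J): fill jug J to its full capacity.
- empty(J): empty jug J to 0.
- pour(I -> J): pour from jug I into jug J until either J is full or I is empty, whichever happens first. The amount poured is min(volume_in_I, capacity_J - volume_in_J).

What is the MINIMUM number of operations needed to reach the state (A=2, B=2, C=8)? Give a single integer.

Answer: 7

Derivation:
BFS from (A=0, B=3, C=6). One shortest path:
  1. fill(A) -> (A=5 B=3 C=6)
  2. pour(A -> B) -> (A=2 B=6 C=6)
  3. pour(B -> C) -> (A=2 B=4 C=8)
  4. empty(C) -> (A=2 B=4 C=0)
  5. pour(B -> C) -> (A=2 B=0 C=4)
  6. fill(B) -> (A=2 B=6 C=4)
  7. pour(B -> C) -> (A=2 B=2 C=8)
Reached target in 7 moves.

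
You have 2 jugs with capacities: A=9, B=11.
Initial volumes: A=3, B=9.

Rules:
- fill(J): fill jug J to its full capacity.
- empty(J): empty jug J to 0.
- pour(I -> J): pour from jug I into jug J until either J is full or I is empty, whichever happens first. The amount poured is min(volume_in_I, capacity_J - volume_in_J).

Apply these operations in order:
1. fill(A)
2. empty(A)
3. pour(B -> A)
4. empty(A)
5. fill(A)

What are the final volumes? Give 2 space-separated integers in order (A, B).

Step 1: fill(A) -> (A=9 B=9)
Step 2: empty(A) -> (A=0 B=9)
Step 3: pour(B -> A) -> (A=9 B=0)
Step 4: empty(A) -> (A=0 B=0)
Step 5: fill(A) -> (A=9 B=0)

Answer: 9 0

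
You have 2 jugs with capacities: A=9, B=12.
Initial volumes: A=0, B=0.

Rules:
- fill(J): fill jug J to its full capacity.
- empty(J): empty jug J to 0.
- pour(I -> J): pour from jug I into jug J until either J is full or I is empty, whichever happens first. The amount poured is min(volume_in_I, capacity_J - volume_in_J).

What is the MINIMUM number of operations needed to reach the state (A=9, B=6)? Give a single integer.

Answer: 6

Derivation:
BFS from (A=0, B=0). One shortest path:
  1. fill(B) -> (A=0 B=12)
  2. pour(B -> A) -> (A=9 B=3)
  3. empty(A) -> (A=0 B=3)
  4. pour(B -> A) -> (A=3 B=0)
  5. fill(B) -> (A=3 B=12)
  6. pour(B -> A) -> (A=9 B=6)
Reached target in 6 moves.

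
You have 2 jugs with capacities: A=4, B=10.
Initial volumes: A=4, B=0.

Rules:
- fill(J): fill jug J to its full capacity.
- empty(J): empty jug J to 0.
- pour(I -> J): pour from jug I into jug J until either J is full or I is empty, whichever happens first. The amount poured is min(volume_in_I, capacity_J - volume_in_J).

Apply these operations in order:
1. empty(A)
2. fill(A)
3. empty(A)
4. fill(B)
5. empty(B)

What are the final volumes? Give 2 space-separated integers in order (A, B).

Answer: 0 0

Derivation:
Step 1: empty(A) -> (A=0 B=0)
Step 2: fill(A) -> (A=4 B=0)
Step 3: empty(A) -> (A=0 B=0)
Step 4: fill(B) -> (A=0 B=10)
Step 5: empty(B) -> (A=0 B=0)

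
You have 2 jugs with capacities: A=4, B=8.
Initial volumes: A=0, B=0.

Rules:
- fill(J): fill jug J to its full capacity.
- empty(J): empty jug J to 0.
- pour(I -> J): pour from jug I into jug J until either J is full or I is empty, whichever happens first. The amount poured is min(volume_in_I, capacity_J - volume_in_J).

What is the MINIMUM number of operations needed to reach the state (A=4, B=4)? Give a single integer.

BFS from (A=0, B=0). One shortest path:
  1. fill(B) -> (A=0 B=8)
  2. pour(B -> A) -> (A=4 B=4)
Reached target in 2 moves.

Answer: 2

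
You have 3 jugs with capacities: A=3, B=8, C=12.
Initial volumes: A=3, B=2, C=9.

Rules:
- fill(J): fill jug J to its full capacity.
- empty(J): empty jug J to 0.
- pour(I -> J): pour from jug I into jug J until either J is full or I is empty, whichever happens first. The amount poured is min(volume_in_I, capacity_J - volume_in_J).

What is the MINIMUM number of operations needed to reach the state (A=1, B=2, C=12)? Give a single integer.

Answer: 7

Derivation:
BFS from (A=3, B=2, C=9). One shortest path:
  1. empty(A) -> (A=0 B=2 C=9)
  2. pour(B -> A) -> (A=2 B=0 C=9)
  3. pour(C -> B) -> (A=2 B=8 C=1)
  4. empty(B) -> (A=2 B=0 C=1)
  5. pour(A -> B) -> (A=0 B=2 C=1)
  6. pour(C -> A) -> (A=1 B=2 C=0)
  7. fill(C) -> (A=1 B=2 C=12)
Reached target in 7 moves.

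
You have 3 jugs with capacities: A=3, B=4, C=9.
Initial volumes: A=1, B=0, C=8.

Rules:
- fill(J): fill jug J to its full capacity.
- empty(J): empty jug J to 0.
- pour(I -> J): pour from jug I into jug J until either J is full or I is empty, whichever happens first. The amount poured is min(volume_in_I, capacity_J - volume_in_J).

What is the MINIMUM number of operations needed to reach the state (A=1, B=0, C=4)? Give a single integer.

BFS from (A=1, B=0, C=8). One shortest path:
  1. pour(C -> B) -> (A=1 B=4 C=4)
  2. empty(B) -> (A=1 B=0 C=4)
Reached target in 2 moves.

Answer: 2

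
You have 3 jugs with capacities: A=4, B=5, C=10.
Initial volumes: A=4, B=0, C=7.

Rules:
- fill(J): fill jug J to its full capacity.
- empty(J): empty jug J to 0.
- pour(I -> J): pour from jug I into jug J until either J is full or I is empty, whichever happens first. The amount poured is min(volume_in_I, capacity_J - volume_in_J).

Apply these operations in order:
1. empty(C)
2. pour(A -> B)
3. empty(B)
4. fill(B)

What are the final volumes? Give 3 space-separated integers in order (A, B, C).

Answer: 0 5 0

Derivation:
Step 1: empty(C) -> (A=4 B=0 C=0)
Step 2: pour(A -> B) -> (A=0 B=4 C=0)
Step 3: empty(B) -> (A=0 B=0 C=0)
Step 4: fill(B) -> (A=0 B=5 C=0)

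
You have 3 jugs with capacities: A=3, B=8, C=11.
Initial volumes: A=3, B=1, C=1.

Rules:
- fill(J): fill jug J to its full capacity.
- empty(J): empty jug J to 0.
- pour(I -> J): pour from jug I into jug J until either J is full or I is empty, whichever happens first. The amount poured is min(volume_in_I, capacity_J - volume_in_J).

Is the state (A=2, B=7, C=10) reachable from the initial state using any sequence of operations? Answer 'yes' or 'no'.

BFS explored all 292 reachable states.
Reachable set includes: (0,0,0), (0,0,1), (0,0,2), (0,0,3), (0,0,4), (0,0,5), (0,0,6), (0,0,7), (0,0,8), (0,0,9), (0,0,10), (0,0,11) ...
Target (A=2, B=7, C=10) not in reachable set → no.

Answer: no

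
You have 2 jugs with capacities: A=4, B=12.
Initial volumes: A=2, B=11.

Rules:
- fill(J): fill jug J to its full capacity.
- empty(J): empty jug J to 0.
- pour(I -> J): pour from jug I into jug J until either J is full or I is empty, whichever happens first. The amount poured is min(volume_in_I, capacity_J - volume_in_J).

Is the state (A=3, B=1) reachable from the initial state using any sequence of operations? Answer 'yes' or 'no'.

Answer: no

Derivation:
BFS explored all 33 reachable states.
Reachable set includes: (0,0), (0,1), (0,2), (0,3), (0,4), (0,5), (0,6), (0,7), (0,8), (0,9), (0,10), (0,11) ...
Target (A=3, B=1) not in reachable set → no.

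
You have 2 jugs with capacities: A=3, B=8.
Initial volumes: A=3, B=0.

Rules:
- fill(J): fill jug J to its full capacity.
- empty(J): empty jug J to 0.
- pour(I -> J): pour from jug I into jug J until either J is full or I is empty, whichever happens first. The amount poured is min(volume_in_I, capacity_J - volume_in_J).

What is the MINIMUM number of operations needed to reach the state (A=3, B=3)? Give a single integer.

BFS from (A=3, B=0). One shortest path:
  1. pour(A -> B) -> (A=0 B=3)
  2. fill(A) -> (A=3 B=3)
Reached target in 2 moves.

Answer: 2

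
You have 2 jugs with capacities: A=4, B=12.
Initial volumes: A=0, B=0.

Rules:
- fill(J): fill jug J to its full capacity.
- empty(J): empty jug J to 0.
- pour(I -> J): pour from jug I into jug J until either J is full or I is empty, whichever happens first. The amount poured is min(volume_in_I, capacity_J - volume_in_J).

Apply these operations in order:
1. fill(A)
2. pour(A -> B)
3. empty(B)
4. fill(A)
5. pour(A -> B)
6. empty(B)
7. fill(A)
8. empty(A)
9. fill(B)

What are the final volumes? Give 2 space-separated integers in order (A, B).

Step 1: fill(A) -> (A=4 B=0)
Step 2: pour(A -> B) -> (A=0 B=4)
Step 3: empty(B) -> (A=0 B=0)
Step 4: fill(A) -> (A=4 B=0)
Step 5: pour(A -> B) -> (A=0 B=4)
Step 6: empty(B) -> (A=0 B=0)
Step 7: fill(A) -> (A=4 B=0)
Step 8: empty(A) -> (A=0 B=0)
Step 9: fill(B) -> (A=0 B=12)

Answer: 0 12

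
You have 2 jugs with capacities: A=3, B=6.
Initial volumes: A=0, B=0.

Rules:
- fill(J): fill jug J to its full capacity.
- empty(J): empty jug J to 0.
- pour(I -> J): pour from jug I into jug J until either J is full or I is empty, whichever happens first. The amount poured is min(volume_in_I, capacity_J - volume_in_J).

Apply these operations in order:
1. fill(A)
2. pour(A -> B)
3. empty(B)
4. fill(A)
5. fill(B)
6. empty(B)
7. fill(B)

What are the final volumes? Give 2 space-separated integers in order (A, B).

Step 1: fill(A) -> (A=3 B=0)
Step 2: pour(A -> B) -> (A=0 B=3)
Step 3: empty(B) -> (A=0 B=0)
Step 4: fill(A) -> (A=3 B=0)
Step 5: fill(B) -> (A=3 B=6)
Step 6: empty(B) -> (A=3 B=0)
Step 7: fill(B) -> (A=3 B=6)

Answer: 3 6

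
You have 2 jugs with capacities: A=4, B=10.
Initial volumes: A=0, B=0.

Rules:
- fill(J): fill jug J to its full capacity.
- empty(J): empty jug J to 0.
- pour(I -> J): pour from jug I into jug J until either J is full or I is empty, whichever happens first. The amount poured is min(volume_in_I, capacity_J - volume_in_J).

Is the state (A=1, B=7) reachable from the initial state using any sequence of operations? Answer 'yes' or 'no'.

BFS explored all 14 reachable states.
Reachable set includes: (0,0), (0,2), (0,4), (0,6), (0,8), (0,10), (2,0), (2,10), (4,0), (4,2), (4,4), (4,6) ...
Target (A=1, B=7) not in reachable set → no.

Answer: no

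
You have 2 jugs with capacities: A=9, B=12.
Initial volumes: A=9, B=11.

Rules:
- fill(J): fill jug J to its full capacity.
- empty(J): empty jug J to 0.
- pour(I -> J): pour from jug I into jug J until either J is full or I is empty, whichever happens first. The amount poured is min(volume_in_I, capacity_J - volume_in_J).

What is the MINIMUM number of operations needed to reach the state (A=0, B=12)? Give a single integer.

BFS from (A=9, B=11). One shortest path:
  1. empty(A) -> (A=0 B=11)
  2. fill(B) -> (A=0 B=12)
Reached target in 2 moves.

Answer: 2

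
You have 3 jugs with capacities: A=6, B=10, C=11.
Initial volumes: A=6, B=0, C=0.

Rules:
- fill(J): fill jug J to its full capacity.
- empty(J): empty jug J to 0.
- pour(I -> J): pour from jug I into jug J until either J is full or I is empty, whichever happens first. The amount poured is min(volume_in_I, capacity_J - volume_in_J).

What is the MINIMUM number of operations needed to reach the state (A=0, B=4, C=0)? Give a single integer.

BFS from (A=6, B=0, C=0). One shortest path:
  1. empty(A) -> (A=0 B=0 C=0)
  2. fill(B) -> (A=0 B=10 C=0)
  3. pour(B -> A) -> (A=6 B=4 C=0)
  4. empty(A) -> (A=0 B=4 C=0)
Reached target in 4 moves.

Answer: 4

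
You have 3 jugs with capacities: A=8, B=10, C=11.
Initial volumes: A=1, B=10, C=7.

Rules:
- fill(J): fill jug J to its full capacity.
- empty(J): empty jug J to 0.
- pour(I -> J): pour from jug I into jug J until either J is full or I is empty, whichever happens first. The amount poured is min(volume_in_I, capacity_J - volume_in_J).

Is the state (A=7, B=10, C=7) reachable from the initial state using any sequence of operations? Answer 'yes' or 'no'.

Answer: yes

Derivation:
BFS from (A=1, B=10, C=7):
  1. empty(B) -> (A=1 B=0 C=7)
  2. pour(A -> B) -> (A=0 B=1 C=7)
  3. fill(A) -> (A=8 B=1 C=7)
  4. pour(A -> B) -> (A=0 B=9 C=7)
  5. fill(A) -> (A=8 B=9 C=7)
  6. pour(A -> B) -> (A=7 B=10 C=7)
Target reached → yes.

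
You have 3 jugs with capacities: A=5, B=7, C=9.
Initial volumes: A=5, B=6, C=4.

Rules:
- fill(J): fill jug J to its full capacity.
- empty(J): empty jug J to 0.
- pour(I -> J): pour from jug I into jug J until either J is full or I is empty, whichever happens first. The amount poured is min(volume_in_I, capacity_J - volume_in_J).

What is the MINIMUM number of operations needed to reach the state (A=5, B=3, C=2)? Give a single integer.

Answer: 5

Derivation:
BFS from (A=5, B=6, C=4). One shortest path:
  1. empty(A) -> (A=0 B=6 C=4)
  2. pour(B -> C) -> (A=0 B=1 C=9)
  3. pour(B -> A) -> (A=1 B=0 C=9)
  4. pour(C -> B) -> (A=1 B=7 C=2)
  5. pour(B -> A) -> (A=5 B=3 C=2)
Reached target in 5 moves.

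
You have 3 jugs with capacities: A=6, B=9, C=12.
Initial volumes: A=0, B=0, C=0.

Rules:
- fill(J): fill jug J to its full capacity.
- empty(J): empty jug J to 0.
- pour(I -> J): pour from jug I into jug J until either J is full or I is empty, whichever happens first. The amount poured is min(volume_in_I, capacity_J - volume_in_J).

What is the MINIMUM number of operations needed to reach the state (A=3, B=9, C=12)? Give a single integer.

Answer: 4

Derivation:
BFS from (A=0, B=0, C=0). One shortest path:
  1. fill(C) -> (A=0 B=0 C=12)
  2. pour(C -> B) -> (A=0 B=9 C=3)
  3. pour(C -> A) -> (A=3 B=9 C=0)
  4. fill(C) -> (A=3 B=9 C=12)
Reached target in 4 moves.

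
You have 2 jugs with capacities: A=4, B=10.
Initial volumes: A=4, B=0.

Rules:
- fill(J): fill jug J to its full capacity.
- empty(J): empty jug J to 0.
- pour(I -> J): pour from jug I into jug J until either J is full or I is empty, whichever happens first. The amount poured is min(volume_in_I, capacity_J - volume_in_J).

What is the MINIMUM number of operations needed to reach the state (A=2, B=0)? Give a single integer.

Answer: 6

Derivation:
BFS from (A=4, B=0). One shortest path:
  1. pour(A -> B) -> (A=0 B=4)
  2. fill(A) -> (A=4 B=4)
  3. pour(A -> B) -> (A=0 B=8)
  4. fill(A) -> (A=4 B=8)
  5. pour(A -> B) -> (A=2 B=10)
  6. empty(B) -> (A=2 B=0)
Reached target in 6 moves.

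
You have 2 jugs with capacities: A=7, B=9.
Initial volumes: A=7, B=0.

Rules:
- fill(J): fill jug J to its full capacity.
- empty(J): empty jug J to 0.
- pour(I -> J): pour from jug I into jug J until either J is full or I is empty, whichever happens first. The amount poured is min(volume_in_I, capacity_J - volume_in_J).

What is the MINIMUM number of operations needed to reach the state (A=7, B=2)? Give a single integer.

Answer: 3

Derivation:
BFS from (A=7, B=0). One shortest path:
  1. empty(A) -> (A=0 B=0)
  2. fill(B) -> (A=0 B=9)
  3. pour(B -> A) -> (A=7 B=2)
Reached target in 3 moves.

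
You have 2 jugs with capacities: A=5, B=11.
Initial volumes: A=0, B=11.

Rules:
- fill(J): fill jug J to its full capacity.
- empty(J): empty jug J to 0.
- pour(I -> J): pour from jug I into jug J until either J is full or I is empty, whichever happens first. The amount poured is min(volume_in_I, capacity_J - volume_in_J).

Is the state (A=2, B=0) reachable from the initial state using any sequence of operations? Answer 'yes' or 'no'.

BFS from (A=0, B=11):
  1. pour(B -> A) -> (A=5 B=6)
  2. empty(A) -> (A=0 B=6)
  3. pour(B -> A) -> (A=5 B=1)
  4. empty(A) -> (A=0 B=1)
  5. pour(B -> A) -> (A=1 B=0)
  6. fill(B) -> (A=1 B=11)
  7. pour(B -> A) -> (A=5 B=7)
  8. empty(A) -> (A=0 B=7)
  9. pour(B -> A) -> (A=5 B=2)
  10. empty(A) -> (A=0 B=2)
  11. pour(B -> A) -> (A=2 B=0)
Target reached → yes.

Answer: yes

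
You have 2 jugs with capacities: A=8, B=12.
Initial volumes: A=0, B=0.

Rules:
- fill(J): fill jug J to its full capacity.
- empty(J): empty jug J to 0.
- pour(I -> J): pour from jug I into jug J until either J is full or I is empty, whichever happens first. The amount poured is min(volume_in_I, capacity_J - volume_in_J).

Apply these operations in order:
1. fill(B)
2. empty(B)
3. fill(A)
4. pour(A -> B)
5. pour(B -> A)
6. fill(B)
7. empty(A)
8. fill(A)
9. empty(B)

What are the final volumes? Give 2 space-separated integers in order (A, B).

Step 1: fill(B) -> (A=0 B=12)
Step 2: empty(B) -> (A=0 B=0)
Step 3: fill(A) -> (A=8 B=0)
Step 4: pour(A -> B) -> (A=0 B=8)
Step 5: pour(B -> A) -> (A=8 B=0)
Step 6: fill(B) -> (A=8 B=12)
Step 7: empty(A) -> (A=0 B=12)
Step 8: fill(A) -> (A=8 B=12)
Step 9: empty(B) -> (A=8 B=0)

Answer: 8 0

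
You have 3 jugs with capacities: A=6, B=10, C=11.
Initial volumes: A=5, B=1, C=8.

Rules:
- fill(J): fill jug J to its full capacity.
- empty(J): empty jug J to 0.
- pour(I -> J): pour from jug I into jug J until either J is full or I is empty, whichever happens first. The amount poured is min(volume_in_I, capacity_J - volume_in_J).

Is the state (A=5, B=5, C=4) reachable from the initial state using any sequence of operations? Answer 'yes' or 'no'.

BFS explored all 475 reachable states.
Reachable set includes: (0,0,0), (0,0,1), (0,0,2), (0,0,3), (0,0,4), (0,0,5), (0,0,6), (0,0,7), (0,0,8), (0,0,9), (0,0,10), (0,0,11) ...
Target (A=5, B=5, C=4) not in reachable set → no.

Answer: no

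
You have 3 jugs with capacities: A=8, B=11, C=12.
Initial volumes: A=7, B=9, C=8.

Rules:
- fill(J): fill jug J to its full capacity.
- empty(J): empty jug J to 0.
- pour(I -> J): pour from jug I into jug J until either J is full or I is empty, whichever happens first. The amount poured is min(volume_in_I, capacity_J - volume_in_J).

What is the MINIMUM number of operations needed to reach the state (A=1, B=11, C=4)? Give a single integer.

BFS from (A=7, B=9, C=8). One shortest path:
  1. empty(C) -> (A=7 B=9 C=0)
  2. pour(A -> C) -> (A=0 B=9 C=7)
  3. pour(B -> C) -> (A=0 B=4 C=12)
  4. pour(C -> A) -> (A=8 B=4 C=4)
  5. pour(A -> B) -> (A=1 B=11 C=4)
Reached target in 5 moves.

Answer: 5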